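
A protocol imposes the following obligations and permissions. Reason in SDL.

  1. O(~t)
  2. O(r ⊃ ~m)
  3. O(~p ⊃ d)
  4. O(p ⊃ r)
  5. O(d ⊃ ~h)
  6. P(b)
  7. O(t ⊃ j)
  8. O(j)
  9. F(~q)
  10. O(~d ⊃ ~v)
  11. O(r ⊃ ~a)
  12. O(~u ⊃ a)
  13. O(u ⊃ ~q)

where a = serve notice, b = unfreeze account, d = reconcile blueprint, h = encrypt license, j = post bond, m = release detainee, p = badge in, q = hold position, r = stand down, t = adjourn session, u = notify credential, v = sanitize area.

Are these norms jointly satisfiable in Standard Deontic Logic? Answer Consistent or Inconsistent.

Premise 7 is O(t ⊃ j); even if O(j) held, inferring O(t) would be affirming the consequent — invalid.
So O(t) is not derivable, and the apparent clash with O(~t) does not arise.
A world satisfying every obligation exists (e.g. a=true, b=false, d=true, h=false, j=true, m=false, p=false, q=true, r=false, t=false, u=false, v=false); no atom is both obligatory and forbidden, so the set is consistent.

Consistent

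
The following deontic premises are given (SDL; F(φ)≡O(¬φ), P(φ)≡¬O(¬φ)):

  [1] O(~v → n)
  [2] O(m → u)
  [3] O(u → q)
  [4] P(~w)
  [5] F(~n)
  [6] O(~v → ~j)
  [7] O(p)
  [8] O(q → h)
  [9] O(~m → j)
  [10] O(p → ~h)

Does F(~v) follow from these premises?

Yes

Premise 7 states O(p) outright.
With premise 10, O(p → ~h), the K-axiom yields O(~h).
Premise 8 is O(q → h); contrapositively O(~h → ~q). Since O(~h) holds, K gives O(~q).
Premise 3 is O(u → q); contrapositively O(~q → ~u). Since O(~q) holds, K gives O(~u).
The contrapositive of premise 2 (O(m → u)) is O(~u → ~m), and O(~u) is already established, so O(~m).
With premise 9, O(~m → j), the K-axiom yields O(j).
Premise 6 is O(~v → ~j); contrapositively O(j → v). Since O(j) holds, K gives O(v).
Premises 1, 4, 5 do not contribute to this derivation.
So O(v) holds, i.e. F(~v). The claim follows.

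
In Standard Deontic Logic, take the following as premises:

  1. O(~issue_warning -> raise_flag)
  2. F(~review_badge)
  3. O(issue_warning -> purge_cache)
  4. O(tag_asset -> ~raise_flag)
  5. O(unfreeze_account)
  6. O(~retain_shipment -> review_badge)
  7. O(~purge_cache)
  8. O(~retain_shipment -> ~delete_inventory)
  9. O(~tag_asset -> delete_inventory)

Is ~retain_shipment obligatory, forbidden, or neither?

Premise 7 gives O(~purge_cache).
Premise 3, O(issue_warning -> purge_cache), contraposes to O(~purge_cache -> ~issue_warning); with O(~purge_cache) we get O(~issue_warning).
Applying K to premise 1 (O(~issue_warning -> raise_flag)) and O(~issue_warning) yields O(raise_flag).
Premise 4, O(tag_asset -> ~raise_flag), contraposes to O(raise_flag -> ~tag_asset); with O(raise_flag) we get O(~tag_asset).
Applying K to premise 9 (O(~tag_asset -> delete_inventory)) and O(~tag_asset) yields O(delete_inventory).
The contrapositive of premise 8 (O(~retain_shipment -> ~delete_inventory)) is O(delete_inventory -> retain_shipment), and O(delete_inventory) is already established, so O(retain_shipment).
Premises 2, 5, 6 do not contribute to this derivation.
Thus O(retain_shipment), which is F(~retain_shipment): ~retain_shipment is forbidden.

Forbidden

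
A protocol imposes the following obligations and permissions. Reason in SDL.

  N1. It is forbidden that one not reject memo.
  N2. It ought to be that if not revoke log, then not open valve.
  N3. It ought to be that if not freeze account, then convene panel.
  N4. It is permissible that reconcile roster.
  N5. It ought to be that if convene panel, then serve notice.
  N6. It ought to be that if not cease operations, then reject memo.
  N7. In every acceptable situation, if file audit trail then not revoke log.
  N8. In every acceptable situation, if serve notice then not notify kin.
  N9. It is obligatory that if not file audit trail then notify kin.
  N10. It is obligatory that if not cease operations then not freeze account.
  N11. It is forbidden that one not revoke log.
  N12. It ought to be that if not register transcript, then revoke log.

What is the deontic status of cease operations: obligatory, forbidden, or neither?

Obligatory

Premise 11, F(¬revoke_log), is equivalent to O(revoke_log).
Premise 7, O(file_audit_trail → ¬revoke_log), contraposes to O(revoke_log → ¬file_audit_trail); with O(revoke_log) we get O(¬file_audit_trail).
Premise 9 is O(¬file_audit_trail → notify_kin); since O(¬file_audit_trail), deontic closure gives O(notify_kin).
The contrapositive of premise 8 (O(serve_notice → ¬notify_kin)) is O(notify_kin → ¬serve_notice), and O(notify_kin) is already established, so O(¬serve_notice).
The contrapositive of premise 5 (O(convene_panel → serve_notice)) is O(¬serve_notice → ¬convene_panel), and O(¬serve_notice) is already established, so O(¬convene_panel).
The contrapositive of premise 3 (O(¬freeze_account → convene_panel)) is O(¬convene_panel → freeze_account), and O(¬convene_panel) is already established, so O(freeze_account).
Premise 10, O(¬cease_operations → ¬freeze_account), contraposes to O(freeze_account → cease_operations); with O(freeze_account) we get O(cease_operations).
Premises 1, 2, 4, 6, 12 do not contribute to this derivation.
Hence cease_operations is obligatory.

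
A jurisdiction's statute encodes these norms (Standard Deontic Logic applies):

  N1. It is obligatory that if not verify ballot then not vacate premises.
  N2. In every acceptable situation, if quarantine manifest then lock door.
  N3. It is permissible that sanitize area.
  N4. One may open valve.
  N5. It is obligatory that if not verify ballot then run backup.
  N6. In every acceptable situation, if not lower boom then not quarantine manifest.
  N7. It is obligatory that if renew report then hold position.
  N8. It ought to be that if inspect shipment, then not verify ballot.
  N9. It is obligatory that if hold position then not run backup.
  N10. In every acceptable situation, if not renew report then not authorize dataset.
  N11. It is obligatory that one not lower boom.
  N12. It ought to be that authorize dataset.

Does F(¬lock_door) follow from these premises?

Premise 2 is O(quarantine_manifest → lock_door), but O(quarantine_manifest) is not derivable from the premises, so it does not yield O(lock_door).
No other premise forces O(lock_door). An ideal world satisfying every premise can still have ¬lock_door true, so F(¬lock_door) is not derivable.

No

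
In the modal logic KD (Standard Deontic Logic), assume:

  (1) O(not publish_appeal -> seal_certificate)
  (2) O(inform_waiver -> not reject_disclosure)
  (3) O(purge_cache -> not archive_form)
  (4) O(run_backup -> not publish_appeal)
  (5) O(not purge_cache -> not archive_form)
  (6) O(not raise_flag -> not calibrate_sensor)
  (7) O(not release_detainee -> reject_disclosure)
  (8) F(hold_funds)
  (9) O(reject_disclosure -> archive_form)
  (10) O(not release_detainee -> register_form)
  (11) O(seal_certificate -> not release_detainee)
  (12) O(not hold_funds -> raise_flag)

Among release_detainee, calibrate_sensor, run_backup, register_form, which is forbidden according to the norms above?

run_backup

Premises 5 and 3 cover both cases: O(not purge_cache -> not archive_form) and O(purge_cache -> not archive_form). Since not purge_cache ∨ purge_cache is a tautology, O(not archive_form) follows.
Premise 9, O(reject_disclosure -> archive_form), contraposes to O(not archive_form -> not reject_disclosure); with O(not archive_form) we get O(not reject_disclosure).
Premise 7 is O(not release_detainee -> reject_disclosure); contrapositively O(not reject_disclosure -> release_detainee). Since O(not reject_disclosure) holds, K gives O(release_detainee).
The contrapositive of premise 11 (O(seal_certificate -> not release_detainee)) is O(release_detainee -> not seal_certificate), and O(release_detainee) is already established, so O(not seal_certificate).
Premise 1, O(not publish_appeal -> seal_certificate), contraposes to O(not seal_certificate -> publish_appeal); with O(not seal_certificate) we get O(publish_appeal).
The contrapositive of premise 4 (O(run_backup -> not publish_appeal)) is O(publish_appeal -> not run_backup), and O(publish_appeal) is already established, so O(not run_backup).
So O(not run_backup) holds, i.e. run_backup is forbidden. None of the other listed options is forbidden under the premises.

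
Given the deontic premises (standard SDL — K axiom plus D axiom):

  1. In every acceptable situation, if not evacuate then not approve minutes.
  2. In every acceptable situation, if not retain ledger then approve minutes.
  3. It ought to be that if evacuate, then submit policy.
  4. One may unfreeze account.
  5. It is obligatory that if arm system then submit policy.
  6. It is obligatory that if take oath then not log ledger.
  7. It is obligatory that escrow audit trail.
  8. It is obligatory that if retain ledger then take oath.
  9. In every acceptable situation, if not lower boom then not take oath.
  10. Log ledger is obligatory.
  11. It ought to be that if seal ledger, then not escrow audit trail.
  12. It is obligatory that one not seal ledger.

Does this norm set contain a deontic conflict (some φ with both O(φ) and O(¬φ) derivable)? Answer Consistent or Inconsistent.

Consistent

Premise 11 is O(seal_ledger → ¬escrow_audit_trail), but O(seal_ledger) is not derivable from the premises, so it does not yield O(¬escrow_audit_trail).
So O(¬escrow_audit_trail) is not derivable, and the apparent clash with O(escrow_audit_trail) does not arise.
A world satisfying every obligation exists (e.g. approve_minutes=true, arm_system=false, escrow_audit_trail=true, evacuate=true, log_ledger=true, lower_boom=false, retain_ledger=false, seal_ledger=false, submit_policy=true, take_oath=false, unfreeze_account=false); no atom is both obligatory and forbidden, so the set is consistent.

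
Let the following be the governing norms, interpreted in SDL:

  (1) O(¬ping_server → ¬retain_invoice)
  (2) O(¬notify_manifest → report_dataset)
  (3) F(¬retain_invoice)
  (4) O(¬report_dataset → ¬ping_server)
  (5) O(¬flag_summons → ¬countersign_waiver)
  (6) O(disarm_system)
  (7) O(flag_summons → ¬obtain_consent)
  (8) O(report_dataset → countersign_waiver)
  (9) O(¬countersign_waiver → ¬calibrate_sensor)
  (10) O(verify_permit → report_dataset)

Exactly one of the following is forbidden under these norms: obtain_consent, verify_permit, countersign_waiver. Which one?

F(¬retain_invoice) at premise 3 means O(retain_invoice).
Premise 1 is O(¬ping_server → ¬retain_invoice); contrapositively O(retain_invoice → ping_server). Since O(retain_invoice) holds, K gives O(ping_server).
The contrapositive of premise 4 (O(¬report_dataset → ¬ping_server)) is O(ping_server → report_dataset), and O(ping_server) is already established, so O(report_dataset).
With premise 8, O(report_dataset → countersign_waiver), the K-axiom yields O(countersign_waiver).
Premise 5 is O(¬flag_summons → ¬countersign_waiver); contrapositively O(countersign_waiver → flag_summons). Since O(countersign_waiver) holds, K gives O(flag_summons).
Premise 7 is O(flag_summons → ¬obtain_consent); since O(flag_summons), deontic closure gives O(¬obtain_consent).
So O(¬obtain_consent) holds, i.e. obtain_consent is forbidden. None of the other listed options is forbidden under the premises.

obtain_consent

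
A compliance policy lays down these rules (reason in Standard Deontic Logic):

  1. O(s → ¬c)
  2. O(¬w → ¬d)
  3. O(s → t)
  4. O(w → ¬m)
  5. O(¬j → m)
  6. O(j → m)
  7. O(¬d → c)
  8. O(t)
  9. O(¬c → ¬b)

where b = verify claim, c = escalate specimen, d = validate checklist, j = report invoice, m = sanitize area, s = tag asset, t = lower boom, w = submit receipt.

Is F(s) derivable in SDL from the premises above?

By case analysis on j: premise 6 gives O(j → m) and premise 5 gives O(¬j → m), so O(m) either way.
Premise 4, O(w → ¬m), contraposes to O(m → ¬w); with O(m) we get O(¬w).
Premise 2 is O(¬w → ¬d); since O(¬w), deontic closure gives O(¬d).
Applying K to premise 7 (O(¬d → c)) and O(¬d) yields O(c).
The contrapositive of premise 1 (O(s → ¬c)) is O(c → ¬s), and O(c) is already established, so O(¬s).
Premises 3, 8, 9 do not contribute to this derivation.
So O(¬s) holds, i.e. F(s). The claim follows.

Yes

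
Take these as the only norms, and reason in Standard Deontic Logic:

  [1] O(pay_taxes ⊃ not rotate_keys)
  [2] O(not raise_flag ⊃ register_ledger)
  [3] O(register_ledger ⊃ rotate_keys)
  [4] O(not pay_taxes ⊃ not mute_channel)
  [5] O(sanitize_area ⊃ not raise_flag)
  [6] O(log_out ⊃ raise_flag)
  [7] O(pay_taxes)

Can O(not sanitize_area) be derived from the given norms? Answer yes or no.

Yes

Premise 7 gives O(pay_taxes).
Premise 1 is O(pay_taxes ⊃ not rotate_keys); since O(pay_taxes), deontic closure gives O(not rotate_keys).
The contrapositive of premise 3 (O(register_ledger ⊃ rotate_keys)) is O(not rotate_keys ⊃ not register_ledger), and O(not rotate_keys) is already established, so O(not register_ledger).
Premise 2 is O(not raise_flag ⊃ register_ledger); contrapositively O(not register_ledger ⊃ raise_flag). Since O(not register_ledger) holds, K gives O(raise_flag).
The contrapositive of premise 5 (O(sanitize_area ⊃ not raise_flag)) is O(raise_flag ⊃ not sanitize_area), and O(raise_flag) is already established, so O(not sanitize_area).
Premises 4, 6 do not contribute to this derivation.
So O(not sanitize_area) follows.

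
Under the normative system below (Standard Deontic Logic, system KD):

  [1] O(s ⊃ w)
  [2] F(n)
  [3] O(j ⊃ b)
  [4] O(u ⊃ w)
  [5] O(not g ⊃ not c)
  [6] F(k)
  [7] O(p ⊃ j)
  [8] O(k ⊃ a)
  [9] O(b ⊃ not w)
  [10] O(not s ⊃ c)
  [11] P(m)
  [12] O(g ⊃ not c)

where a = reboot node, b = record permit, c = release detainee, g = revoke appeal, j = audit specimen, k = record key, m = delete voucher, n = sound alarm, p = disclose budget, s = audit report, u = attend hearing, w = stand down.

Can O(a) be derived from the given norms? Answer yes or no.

No

Premise 8 is O(k ⊃ a), but O(k) is not derivable from the premises, so it does not yield O(a).
No other premise forces O(a). An ideal world satisfying every premise can still have a false, so O(a) is not derivable.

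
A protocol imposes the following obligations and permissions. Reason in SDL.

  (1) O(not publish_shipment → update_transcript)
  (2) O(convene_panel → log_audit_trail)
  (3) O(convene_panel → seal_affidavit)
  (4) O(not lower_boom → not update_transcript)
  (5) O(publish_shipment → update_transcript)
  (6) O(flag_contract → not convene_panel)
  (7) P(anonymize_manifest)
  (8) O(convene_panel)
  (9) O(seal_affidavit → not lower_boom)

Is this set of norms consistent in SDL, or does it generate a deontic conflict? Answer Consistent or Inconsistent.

Inconsistent

Premises 5 and 1 are O(publish_shipment → update_transcript) and O(not publish_shipment → update_transcript); every ideal world satisfies publish_shipment or not publish_shipment, so in either case update_transcript holds — hence O(update_transcript).
Premise 4 is O(not lower_boom → not update_transcript); contrapositively O(update_transcript → lower_boom). Since O(update_transcript) holds, K gives O(lower_boom).
Premise 9 is O(seal_affidavit → not lower_boom); contrapositively O(lower_boom → not seal_affidavit). Since O(lower_boom) holds, K gives O(not seal_affidavit).
Premise 3, O(convene_panel → seal_affidavit), contraposes to O(not seal_affidavit → not convene_panel); with O(not seal_affidavit) we get O(not convene_panel).
However, premise 8 gives O(convene_panel).
We now have both O(not convene_panel) and O(convene_panel) — convene_panel is simultaneously obligatory and forbidden, violating the D-axiom.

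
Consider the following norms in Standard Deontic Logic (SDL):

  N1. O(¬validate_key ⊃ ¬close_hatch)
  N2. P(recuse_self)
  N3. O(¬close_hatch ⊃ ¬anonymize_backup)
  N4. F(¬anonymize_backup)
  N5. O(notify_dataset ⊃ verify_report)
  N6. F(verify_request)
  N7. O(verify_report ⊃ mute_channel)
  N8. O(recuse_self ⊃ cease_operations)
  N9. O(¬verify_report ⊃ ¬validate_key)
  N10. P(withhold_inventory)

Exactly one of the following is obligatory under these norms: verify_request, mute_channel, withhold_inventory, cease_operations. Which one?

Premise 4 is F(¬anonymize_backup), i.e. O(anonymize_backup).
Premise 3, O(¬close_hatch ⊃ ¬anonymize_backup), contraposes to O(anonymize_backup ⊃ close_hatch); with O(anonymize_backup) we get O(close_hatch).
Premise 1, O(¬validate_key ⊃ ¬close_hatch), contraposes to O(close_hatch ⊃ validate_key); with O(close_hatch) we get O(validate_key).
The contrapositive of premise 9 (O(¬verify_report ⊃ ¬validate_key)) is O(validate_key ⊃ verify_report), and O(validate_key) is already established, so O(verify_report).
Premise 7 is O(verify_report ⊃ mute_channel); since O(verify_report), deontic closure gives O(mute_channel).
So O(mute_channel) holds — mute_channel is obligatory. None of the other listed options is made obligatory by any chain of premises.

mute_channel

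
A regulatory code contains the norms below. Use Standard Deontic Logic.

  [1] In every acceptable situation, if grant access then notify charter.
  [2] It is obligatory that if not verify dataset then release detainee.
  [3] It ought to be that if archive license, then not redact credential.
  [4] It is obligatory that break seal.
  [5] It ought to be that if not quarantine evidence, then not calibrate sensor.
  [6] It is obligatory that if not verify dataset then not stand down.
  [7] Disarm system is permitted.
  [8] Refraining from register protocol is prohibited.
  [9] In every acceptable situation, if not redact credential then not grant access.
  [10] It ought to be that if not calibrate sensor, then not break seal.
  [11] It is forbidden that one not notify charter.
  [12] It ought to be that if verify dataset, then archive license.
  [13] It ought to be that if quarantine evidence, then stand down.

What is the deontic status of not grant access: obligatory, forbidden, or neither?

Obligatory

Premise 4 gives O(break_seal).
Premise 10, O(¬calibrate_sensor → ¬break_seal), contraposes to O(break_seal → calibrate_sensor); with O(break_seal) we get O(calibrate_sensor).
The contrapositive of premise 5 (O(¬quarantine_evidence → ¬calibrate_sensor)) is O(calibrate_sensor → quarantine_evidence), and O(calibrate_sensor) is already established, so O(quarantine_evidence).
From O(quarantine_evidence) and premise 13, O(quarantine_evidence → stand_down), we obtain O(stand_down).
The contrapositive of premise 6 (O(¬verify_dataset → ¬stand_down)) is O(stand_down → verify_dataset), and O(stand_down) is already established, so O(verify_dataset).
Applying K to premise 12 (O(verify_dataset → archive_license)) and O(verify_dataset) yields O(archive_license).
Premise 3 is O(archive_license → ¬redact_credential); since O(archive_license), deontic closure gives O(¬redact_credential).
From O(¬redact_credential) and premise 9, O(¬redact_credential → ¬grant_access), we obtain O(¬grant_access).
Premises 1, 2, 7, 8, 11 do not contribute to this derivation.
Hence ¬grant_access is obligatory.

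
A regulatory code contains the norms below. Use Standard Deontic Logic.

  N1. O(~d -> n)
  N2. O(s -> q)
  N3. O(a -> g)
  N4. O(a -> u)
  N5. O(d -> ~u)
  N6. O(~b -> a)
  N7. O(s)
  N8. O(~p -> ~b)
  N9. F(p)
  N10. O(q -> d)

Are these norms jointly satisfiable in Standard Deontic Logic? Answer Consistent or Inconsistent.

Premise 7 gives O(s).
From O(s) and premise 2, O(s -> q), we obtain O(q).
From O(q) and premise 10, O(q -> d), we obtain O(d).
Premise 5 is O(d -> ~u); since O(d), deontic closure gives O(~u).
Premise 4, O(a -> u), contraposes to O(~u -> ~a); with O(~u) we get O(~a).
Premise 6 is O(~b -> a); contrapositively O(~a -> b). Since O(~a) holds, K gives O(b).
Premise 8, O(~p -> ~b), contraposes to O(b -> p); with O(b) we get O(p).
Yet premise 9 is F(p), i.e. O(~p).
We now have both O(p) and O(~p) — p is simultaneously obligatory and forbidden, violating the D-axiom.

Inconsistent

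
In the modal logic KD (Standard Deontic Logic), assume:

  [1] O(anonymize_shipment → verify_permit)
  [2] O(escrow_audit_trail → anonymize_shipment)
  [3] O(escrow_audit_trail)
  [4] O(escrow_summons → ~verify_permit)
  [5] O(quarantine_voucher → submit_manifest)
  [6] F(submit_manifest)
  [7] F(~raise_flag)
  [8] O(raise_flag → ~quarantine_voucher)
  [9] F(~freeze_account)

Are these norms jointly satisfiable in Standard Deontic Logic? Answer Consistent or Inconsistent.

Consistent

Premise 5 is O(quarantine_voucher → submit_manifest), but O(quarantine_voucher) is not derivable from the premises, so it does not yield O(submit_manifest).
So O(submit_manifest) is not derivable, and the apparent clash with O(~submit_manifest) does not arise.
A world satisfying every obligation exists (e.g. anonymize_shipment=true, escrow_audit_trail=true, escrow_summons=false, freeze_account=true, quarantine_voucher=false, raise_flag=true, submit_manifest=false, verify_permit=true); no atom is both obligatory and forbidden, so the set is consistent.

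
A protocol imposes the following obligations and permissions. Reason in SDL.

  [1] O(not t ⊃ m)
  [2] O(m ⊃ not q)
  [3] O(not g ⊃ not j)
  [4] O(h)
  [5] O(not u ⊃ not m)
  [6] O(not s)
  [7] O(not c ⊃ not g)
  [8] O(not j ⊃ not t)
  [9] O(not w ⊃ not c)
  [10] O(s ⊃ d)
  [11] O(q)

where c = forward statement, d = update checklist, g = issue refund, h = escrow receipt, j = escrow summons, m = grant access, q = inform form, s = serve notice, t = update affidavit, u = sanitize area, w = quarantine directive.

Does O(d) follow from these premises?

No

Premise 10 is O(s ⊃ d), but O(s) is not derivable from the premises, so it does not yield O(d).
No other premise forces O(d). An ideal world satisfying every premise can still have d false, so O(d) is not derivable.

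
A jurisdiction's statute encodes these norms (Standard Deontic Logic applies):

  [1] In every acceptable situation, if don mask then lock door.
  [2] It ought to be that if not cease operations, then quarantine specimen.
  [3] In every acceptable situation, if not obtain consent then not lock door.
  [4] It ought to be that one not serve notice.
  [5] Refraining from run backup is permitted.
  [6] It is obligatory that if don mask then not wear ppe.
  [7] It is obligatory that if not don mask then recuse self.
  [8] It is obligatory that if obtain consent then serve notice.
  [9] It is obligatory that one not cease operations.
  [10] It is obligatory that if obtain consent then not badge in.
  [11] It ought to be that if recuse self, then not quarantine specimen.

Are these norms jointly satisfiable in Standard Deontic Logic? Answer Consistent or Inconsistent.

Inconsistent

Premise 4 states O(¬serve_notice) outright.
Premise 8 is O(obtain_consent → serve_notice); contrapositively O(¬serve_notice → ¬obtain_consent). Since O(¬serve_notice) holds, K gives O(¬obtain_consent).
Premise 3 is O(¬obtain_consent → ¬lock_door); since O(¬obtain_consent), deontic closure gives O(¬lock_door).
The contrapositive of premise 1 (O(don_mask → lock_door)) is O(¬lock_door → ¬don_mask), and O(¬lock_door) is already established, so O(¬don_mask).
With premise 7, O(¬don_mask → recuse_self), the K-axiom yields O(recuse_self).
With premise 11, O(recuse_self → ¬quarantine_specimen), the K-axiom yields O(¬quarantine_specimen).
Premise 2 is O(¬cease_operations → quarantine_specimen); contrapositively O(¬quarantine_specimen → cease_operations). Since O(¬quarantine_specimen) holds, K gives O(cease_operations).
Yet premise 9 states O(¬cease_operations).
We now have both O(cease_operations) and O(¬cease_operations) — cease_operations is simultaneously obligatory and forbidden, violating the D-axiom.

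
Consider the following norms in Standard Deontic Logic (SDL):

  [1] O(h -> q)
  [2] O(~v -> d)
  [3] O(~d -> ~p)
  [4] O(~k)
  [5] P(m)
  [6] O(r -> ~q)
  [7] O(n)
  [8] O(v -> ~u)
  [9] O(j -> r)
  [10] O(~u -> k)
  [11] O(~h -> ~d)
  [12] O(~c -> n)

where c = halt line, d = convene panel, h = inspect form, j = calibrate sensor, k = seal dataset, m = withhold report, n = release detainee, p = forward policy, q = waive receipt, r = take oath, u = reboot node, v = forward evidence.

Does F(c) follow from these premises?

Premise 12 is O(~c -> n); even if O(n) held, inferring O(~c) would be affirming the consequent — invalid.
No other premise forces O(~c). An ideal world satisfying every premise can still have c true, so F(c) is not derivable.

No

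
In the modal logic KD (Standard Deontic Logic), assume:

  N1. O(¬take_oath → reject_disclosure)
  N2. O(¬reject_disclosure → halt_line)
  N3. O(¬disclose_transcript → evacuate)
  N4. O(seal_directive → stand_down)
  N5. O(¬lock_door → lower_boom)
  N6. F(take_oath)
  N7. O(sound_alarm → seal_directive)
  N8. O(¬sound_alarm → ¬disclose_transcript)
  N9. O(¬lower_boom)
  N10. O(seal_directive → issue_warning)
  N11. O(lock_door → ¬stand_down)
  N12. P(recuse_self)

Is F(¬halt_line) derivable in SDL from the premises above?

Premise 2 is O(¬reject_disclosure → halt_line), but O(¬reject_disclosure) is not derivable from the premises, so it does not yield O(halt_line).
No other premise forces O(halt_line). An ideal world satisfying every premise can still have ¬halt_line true, so F(¬halt_line) is not derivable.

No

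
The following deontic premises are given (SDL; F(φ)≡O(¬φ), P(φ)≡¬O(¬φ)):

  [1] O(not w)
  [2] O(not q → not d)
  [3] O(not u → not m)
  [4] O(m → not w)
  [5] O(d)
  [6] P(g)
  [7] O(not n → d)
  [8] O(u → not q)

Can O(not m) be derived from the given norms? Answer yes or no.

Yes

Premise 5 states O(d) outright.
Premise 2 is O(not q → not d); contrapositively O(d → q). Since O(d) holds, K gives O(q).
Premise 8, O(u → not q), contraposes to O(q → not u); with O(q) we get O(not u).
Applying K to premise 3 (O(not u → not m)) and O(not u) yields O(not m).
Premises 1, 4, 6, 7 do not contribute to this derivation.
So O(not m) follows.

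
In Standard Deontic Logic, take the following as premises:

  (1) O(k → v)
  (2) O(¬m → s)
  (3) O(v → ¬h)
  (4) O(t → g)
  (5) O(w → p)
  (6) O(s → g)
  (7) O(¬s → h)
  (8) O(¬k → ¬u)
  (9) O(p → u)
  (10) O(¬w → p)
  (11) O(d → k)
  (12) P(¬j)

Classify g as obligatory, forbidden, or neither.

Obligatory

By case analysis on w: premise 5 gives O(w → p) and premise 10 gives O(¬w → p), so O(p) either way.
With premise 9, O(p → u), the K-axiom yields O(u).
The contrapositive of premise 8 (O(¬k → ¬u)) is O(u → k), and O(u) is already established, so O(k).
Premise 1 is O(k → v); since O(k), deontic closure gives O(v).
With premise 3, O(v → ¬h), the K-axiom yields O(¬h).
Premise 7, O(¬s → h), contraposes to O(¬h → s); with O(¬h) we get O(s).
From O(s) and premise 6, O(s → g), we obtain O(g).
Premises 2, 4, 11, 12 do not contribute to this derivation.
Hence g is obligatory.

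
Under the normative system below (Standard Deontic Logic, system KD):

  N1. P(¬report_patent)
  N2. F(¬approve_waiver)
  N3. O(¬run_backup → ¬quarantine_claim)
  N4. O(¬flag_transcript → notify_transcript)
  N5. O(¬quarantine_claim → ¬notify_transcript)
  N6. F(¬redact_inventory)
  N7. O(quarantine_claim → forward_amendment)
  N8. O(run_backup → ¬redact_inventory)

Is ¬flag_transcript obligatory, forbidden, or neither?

Forbidden

Premise 6 is F(¬redact_inventory), i.e. O(redact_inventory).
Premise 8 is O(run_backup → ¬redact_inventory); contrapositively O(redact_inventory → ¬run_backup). Since O(redact_inventory) holds, K gives O(¬run_backup).
With premise 3, O(¬run_backup → ¬quarantine_claim), the K-axiom yields O(¬quarantine_claim).
Premise 5 is O(¬quarantine_claim → ¬notify_transcript); since O(¬quarantine_claim), deontic closure gives O(¬notify_transcript).
Premise 4, O(¬flag_transcript → notify_transcript), contraposes to O(¬notify_transcript → flag_transcript); with O(¬notify_transcript) we get O(flag_transcript).
Premises 1, 2, 7 do not contribute to this derivation.
Thus O(flag_transcript), which is F(¬flag_transcript): ¬flag_transcript is forbidden.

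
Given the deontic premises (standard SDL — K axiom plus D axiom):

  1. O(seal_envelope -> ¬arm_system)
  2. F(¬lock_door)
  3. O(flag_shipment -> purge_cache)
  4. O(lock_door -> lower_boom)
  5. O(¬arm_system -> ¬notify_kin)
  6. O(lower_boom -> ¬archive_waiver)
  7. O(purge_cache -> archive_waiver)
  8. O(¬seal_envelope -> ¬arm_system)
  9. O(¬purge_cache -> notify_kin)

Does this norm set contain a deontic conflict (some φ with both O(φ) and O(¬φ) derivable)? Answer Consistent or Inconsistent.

By case analysis on ¬seal_envelope: premise 8 gives O(¬seal_envelope -> ¬arm_system) and premise 1 gives O(seal_envelope -> ¬arm_system), so O(¬arm_system) either way.
Premise 5 is O(¬arm_system -> ¬notify_kin); since O(¬arm_system), deontic closure gives O(¬notify_kin).
Premise 9, O(¬purge_cache -> notify_kin), contraposes to O(¬notify_kin -> purge_cache); with O(¬notify_kin) we get O(purge_cache).
Premise 7 is O(purge_cache -> archive_waiver); since O(purge_cache), deontic closure gives O(archive_waiver).
The contrapositive of premise 6 (O(lower_boom -> ¬archive_waiver)) is O(archive_waiver -> ¬lower_boom), and O(archive_waiver) is already established, so O(¬lower_boom).
The contrapositive of premise 4 (O(lock_door -> lower_boom)) is O(¬lower_boom -> ¬lock_door), and O(¬lower_boom) is already established, so O(¬lock_door).
However, F(¬lock_door) at premise 2 amounts to O(lock_door).
We now have both O(¬lock_door) and O(lock_door) — lock_door is simultaneously obligatory and forbidden, violating the D-axiom.

Inconsistent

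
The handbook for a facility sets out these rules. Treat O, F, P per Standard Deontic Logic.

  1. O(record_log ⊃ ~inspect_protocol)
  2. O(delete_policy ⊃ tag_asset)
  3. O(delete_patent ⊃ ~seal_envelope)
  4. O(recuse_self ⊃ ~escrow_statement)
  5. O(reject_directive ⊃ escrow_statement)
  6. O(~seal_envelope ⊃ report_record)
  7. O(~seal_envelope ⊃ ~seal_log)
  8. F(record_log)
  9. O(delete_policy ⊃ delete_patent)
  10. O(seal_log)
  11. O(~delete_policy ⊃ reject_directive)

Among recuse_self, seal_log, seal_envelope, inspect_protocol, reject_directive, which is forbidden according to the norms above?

Premise 10 gives O(seal_log).
Premise 7 is O(~seal_envelope ⊃ ~seal_log); contrapositively O(seal_log ⊃ seal_envelope). Since O(seal_log) holds, K gives O(seal_envelope).
Premise 3, O(delete_patent ⊃ ~seal_envelope), contraposes to O(seal_envelope ⊃ ~delete_patent); with O(seal_envelope) we get O(~delete_patent).
The contrapositive of premise 9 (O(delete_policy ⊃ delete_patent)) is O(~delete_patent ⊃ ~delete_policy), and O(~delete_patent) is already established, so O(~delete_policy).
Premise 11 is O(~delete_policy ⊃ reject_directive); since O(~delete_policy), deontic closure gives O(reject_directive).
Applying K to premise 5 (O(reject_directive ⊃ escrow_statement)) and O(reject_directive) yields O(escrow_statement).
The contrapositive of premise 4 (O(recuse_self ⊃ ~escrow_statement)) is O(escrow_statement ⊃ ~recuse_self), and O(escrow_statement) is already established, so O(~recuse_self).
So O(~recuse_self) holds, i.e. recuse_self is forbidden. None of the other listed options is forbidden under the premises.

recuse_self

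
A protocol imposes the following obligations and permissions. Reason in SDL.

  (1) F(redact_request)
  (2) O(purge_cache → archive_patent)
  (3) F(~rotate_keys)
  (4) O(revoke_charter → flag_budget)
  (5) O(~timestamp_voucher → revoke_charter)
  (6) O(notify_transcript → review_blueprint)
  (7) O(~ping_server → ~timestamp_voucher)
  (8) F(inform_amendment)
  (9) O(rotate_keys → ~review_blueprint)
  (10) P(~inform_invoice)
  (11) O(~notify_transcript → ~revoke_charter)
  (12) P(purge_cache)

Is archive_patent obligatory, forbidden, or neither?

Premise 2 is O(purge_cache → archive_patent), but O(purge_cache) is not derivable from the premises (the permission P(purge_cache) asserts only ~O(~purge_cache), not O(purge_cache)), so it does not yield O(archive_patent).
No premise or chain of K-axiom applications forces O(archive_patent), and none forces O(~archive_patent). So archive_patent is neither obligatory nor forbidden under these norms.

Neither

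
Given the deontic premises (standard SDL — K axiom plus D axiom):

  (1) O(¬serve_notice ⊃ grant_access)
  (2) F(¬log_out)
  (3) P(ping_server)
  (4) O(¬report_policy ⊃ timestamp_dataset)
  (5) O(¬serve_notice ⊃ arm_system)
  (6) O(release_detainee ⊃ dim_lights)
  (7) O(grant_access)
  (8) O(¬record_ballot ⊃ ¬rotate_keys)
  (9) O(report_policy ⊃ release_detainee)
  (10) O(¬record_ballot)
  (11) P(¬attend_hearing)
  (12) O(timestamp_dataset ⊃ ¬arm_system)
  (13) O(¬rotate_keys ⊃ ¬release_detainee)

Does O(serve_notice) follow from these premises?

Yes

From premise 10 we have O(¬record_ballot).
Applying K to premise 8 (O(¬record_ballot ⊃ ¬rotate_keys)) and O(¬record_ballot) yields O(¬rotate_keys).
From O(¬rotate_keys) and premise 13, O(¬rotate_keys ⊃ ¬release_detainee), we obtain O(¬release_detainee).
The contrapositive of premise 9 (O(report_policy ⊃ release_detainee)) is O(¬release_detainee ⊃ ¬report_policy), and O(¬release_detainee) is already established, so O(¬report_policy).
Premise 4 is O(¬report_policy ⊃ timestamp_dataset); since O(¬report_policy), deontic closure gives O(timestamp_dataset).
From O(timestamp_dataset) and premise 12, O(timestamp_dataset ⊃ ¬arm_system), we obtain O(¬arm_system).
The contrapositive of premise 5 (O(¬serve_notice ⊃ arm_system)) is O(¬arm_system ⊃ serve_notice), and O(¬arm_system) is already established, so O(serve_notice).
Premises 1, 2, 3, 6, 7, 11 do not contribute to this derivation.
So O(serve_notice) follows.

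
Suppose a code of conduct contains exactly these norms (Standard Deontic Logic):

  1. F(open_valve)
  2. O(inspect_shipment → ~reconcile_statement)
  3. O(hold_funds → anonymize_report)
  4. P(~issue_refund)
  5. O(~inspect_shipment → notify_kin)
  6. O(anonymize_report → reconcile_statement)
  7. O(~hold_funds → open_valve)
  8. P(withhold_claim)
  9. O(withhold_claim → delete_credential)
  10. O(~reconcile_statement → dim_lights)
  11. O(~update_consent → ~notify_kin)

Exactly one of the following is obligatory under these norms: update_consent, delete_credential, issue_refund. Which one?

update_consent

Premise 1, F(open_valve), is equivalent to O(~open_valve).
Premise 7, O(~hold_funds → open_valve), contraposes to O(~open_valve → hold_funds); with O(~open_valve) we get O(hold_funds).
Premise 3 is O(hold_funds → anonymize_report); since O(hold_funds), deontic closure gives O(anonymize_report).
Premise 6 is O(anonymize_report → reconcile_statement); since O(anonymize_report), deontic closure gives O(reconcile_statement).
Premise 2, O(inspect_shipment → ~reconcile_statement), contraposes to O(reconcile_statement → ~inspect_shipment); with O(reconcile_statement) we get O(~inspect_shipment).
From O(~inspect_shipment) and premise 5, O(~inspect_shipment → notify_kin), we obtain O(notify_kin).
Premise 11 is O(~update_consent → ~notify_kin); contrapositively O(notify_kin → update_consent). Since O(notify_kin) holds, K gives O(update_consent).
So O(update_consent) holds — update_consent is obligatory. None of the other listed options is made obligatory by any chain of premises.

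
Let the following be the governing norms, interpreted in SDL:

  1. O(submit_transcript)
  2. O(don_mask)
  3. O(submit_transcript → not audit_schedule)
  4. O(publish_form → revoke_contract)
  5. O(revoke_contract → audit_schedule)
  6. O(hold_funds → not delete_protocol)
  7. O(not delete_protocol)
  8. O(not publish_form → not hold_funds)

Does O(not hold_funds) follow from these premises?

Yes

Premise 1 gives O(submit_transcript).
From O(submit_transcript) and premise 3, O(submit_transcript → not audit_schedule), we obtain O(not audit_schedule).
The contrapositive of premise 5 (O(revoke_contract → audit_schedule)) is O(not audit_schedule → not revoke_contract), and O(not audit_schedule) is already established, so O(not revoke_contract).
Premise 4, O(publish_form → revoke_contract), contraposes to O(not revoke_contract → not publish_form); with O(not revoke_contract) we get O(not publish_form).
Premise 8 is O(not publish_form → not hold_funds); since O(not publish_form), deontic closure gives O(not hold_funds).
Premises 2, 6, 7 do not contribute to this derivation.
So O(not hold_funds) follows.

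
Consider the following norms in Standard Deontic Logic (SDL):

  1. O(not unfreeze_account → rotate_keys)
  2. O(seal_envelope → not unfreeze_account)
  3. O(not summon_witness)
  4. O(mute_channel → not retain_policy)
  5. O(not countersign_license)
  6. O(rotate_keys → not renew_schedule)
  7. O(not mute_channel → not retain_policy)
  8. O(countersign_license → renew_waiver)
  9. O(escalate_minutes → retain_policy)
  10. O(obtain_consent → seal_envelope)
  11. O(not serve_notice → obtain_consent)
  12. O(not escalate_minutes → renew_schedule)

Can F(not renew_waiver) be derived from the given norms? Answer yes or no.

Premise 8 is O(countersign_license → renew_waiver), but O(countersign_license) is not derivable from the premises, so it does not yield O(renew_waiver).
No other premise forces O(renew_waiver). An ideal world satisfying every premise can still have not renew_waiver true, so F(not renew_waiver) is not derivable.

No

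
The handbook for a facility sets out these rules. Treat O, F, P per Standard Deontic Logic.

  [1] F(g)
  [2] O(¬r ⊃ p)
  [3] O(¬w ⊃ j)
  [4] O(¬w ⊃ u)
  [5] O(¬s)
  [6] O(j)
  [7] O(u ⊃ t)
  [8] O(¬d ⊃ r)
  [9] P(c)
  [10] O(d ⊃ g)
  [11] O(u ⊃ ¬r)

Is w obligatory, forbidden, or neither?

Obligatory

F(g) at premise 1 means O(¬g).
Premise 10, O(d ⊃ g), contraposes to O(¬g ⊃ ¬d); with O(¬g) we get O(¬d).
With premise 8, O(¬d ⊃ r), the K-axiom yields O(r).
The contrapositive of premise 11 (O(u ⊃ ¬r)) is O(r ⊃ ¬u), and O(r) is already established, so O(¬u).
Premise 4 is O(¬w ⊃ u); contrapositively O(¬u ⊃ w). Since O(¬u) holds, K gives O(w).
Premises 2, 3, 5, 6, 7, 9 do not contribute to this derivation.
Hence w is obligatory.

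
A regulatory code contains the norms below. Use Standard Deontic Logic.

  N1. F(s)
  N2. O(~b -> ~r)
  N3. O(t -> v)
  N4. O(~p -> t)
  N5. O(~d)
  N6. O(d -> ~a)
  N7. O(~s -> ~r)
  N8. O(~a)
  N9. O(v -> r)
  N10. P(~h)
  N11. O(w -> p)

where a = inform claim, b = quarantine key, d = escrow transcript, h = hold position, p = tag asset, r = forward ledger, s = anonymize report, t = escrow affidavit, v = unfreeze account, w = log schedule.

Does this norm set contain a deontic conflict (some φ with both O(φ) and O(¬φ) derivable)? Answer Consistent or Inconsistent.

Consistent

Premise 6 is O(d -> ~a); even if O(~a) held, inferring O(d) would be affirming the consequent — invalid.
So O(d) is not derivable, and the apparent clash with O(~d) does not arise.
A world satisfying every obligation exists (e.g. a=false, b=false, d=false, h=false, p=true, r=false, s=false, t=false, v=false, w=false); no atom is both obligatory and forbidden, so the set is consistent.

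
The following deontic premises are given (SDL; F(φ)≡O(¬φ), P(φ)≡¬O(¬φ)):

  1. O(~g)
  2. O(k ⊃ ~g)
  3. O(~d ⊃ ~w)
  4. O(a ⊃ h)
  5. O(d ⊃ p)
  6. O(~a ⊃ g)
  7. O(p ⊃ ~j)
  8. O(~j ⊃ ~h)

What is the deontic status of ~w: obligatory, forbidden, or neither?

Premise 1 states O(~g) outright.
Premise 6, O(~a ⊃ g), contraposes to O(~g ⊃ a); with O(~g) we get O(a).
With premise 4, O(a ⊃ h), the K-axiom yields O(h).
Premise 8 is O(~j ⊃ ~h); contrapositively O(h ⊃ j). Since O(h) holds, K gives O(j).
Premise 7 is O(p ⊃ ~j); contrapositively O(j ⊃ ~p). Since O(j) holds, K gives O(~p).
The contrapositive of premise 5 (O(d ⊃ p)) is O(~p ⊃ ~d), and O(~p) is already established, so O(~d).
Premise 3 is O(~d ⊃ ~w); since O(~d), deontic closure gives O(~w).
Premise 2 does not contribute to this derivation.
Hence ~w is obligatory.

Obligatory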